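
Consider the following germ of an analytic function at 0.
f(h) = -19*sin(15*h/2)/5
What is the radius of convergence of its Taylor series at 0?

The factor -sin(15*h/2) is entire and contributes no finite singular point.
The polynomial part has no poles.
No finite singular points: the Taylor series at 0 converges everywhere.

The radius of convergence is infinite.


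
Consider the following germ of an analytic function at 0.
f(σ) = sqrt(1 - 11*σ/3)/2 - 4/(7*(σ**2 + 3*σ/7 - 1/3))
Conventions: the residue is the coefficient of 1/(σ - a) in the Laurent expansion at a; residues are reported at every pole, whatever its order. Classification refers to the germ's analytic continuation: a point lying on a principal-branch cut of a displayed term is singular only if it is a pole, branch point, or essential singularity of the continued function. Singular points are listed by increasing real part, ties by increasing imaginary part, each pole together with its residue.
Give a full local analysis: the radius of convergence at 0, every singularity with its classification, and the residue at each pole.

Denominator factor (σ**2 + 3*σ/7 - 1/3): discriminant 223/147, real irrational roots -3/14 + (1/42)*sqrt(669) and -3/14 - (1/42)*sqrt(669); poles of order 1, moduli -3/14 + (1/42)*sqrt(669) and 3/14 + (1/42)*sqrt(669).
Branch term (1/2)*sqrt(1 - σ/(3/11)): its argument vanishes at σ = 3/11, a square-root branch point, modulus 3/11.
The radius of convergence is the smallest modulus among the singular points: 3/11.
The branch term is analytic at -3/14 - (1/42)*sqrt(669) and contributes nothing to the residue; only the rational part matters.
The factor σ**2 + 3*σ/7 - 1/3 splits as (σ - a)(σ - a') with a = -3/14 - (1/42)*sqrt(669), a' = -3/14 + (1/42)*sqrt(669). At the order-1 pole a set g(σ) = (σ - a)*(rational part) = [-4/7] / (σ - a').
Simple pole: residue = g(a) at a = -3/14 - (1/42)*sqrt(669), which is (4/223)*sqrt(669).
The branch term is analytic at -3/14 + (1/42)*sqrt(669) and contributes nothing to the residue; only the rational part matters.
The factor σ**2 + 3*σ/7 - 1/3 splits as (σ - a)(σ - a') with a = -3/14 + (1/42)*sqrt(669), a' = -3/14 - (1/42)*sqrt(669). At the order-1 pole a set g(σ) = (σ - a)*(rational part) = [-4/7] / (σ - a').
Simple pole: residue = g(a) at a = -3/14 + (1/42)*sqrt(669), which is -(4/223)*sqrt(669).
List the singular points by increasing real part (a conjugate pair: the negative imaginary part first).

Radius of convergence at 0: 3/11.
At -3/14 - (1/42)*sqrt(669): a pole of order 1; residue (4/223)*sqrt(669).
At 3/11: an algebraic (square-root) branch point.
At -3/14 + (1/42)*sqrt(669): a pole of order 1; residue -(4/223)*sqrt(669).


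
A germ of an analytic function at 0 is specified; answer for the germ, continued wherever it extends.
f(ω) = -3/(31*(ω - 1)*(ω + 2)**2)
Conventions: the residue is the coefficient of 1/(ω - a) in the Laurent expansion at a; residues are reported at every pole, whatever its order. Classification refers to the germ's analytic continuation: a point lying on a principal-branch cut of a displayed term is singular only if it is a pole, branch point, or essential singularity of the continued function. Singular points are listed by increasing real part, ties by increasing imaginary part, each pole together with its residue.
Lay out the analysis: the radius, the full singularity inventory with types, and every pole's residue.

Denominator factor (ω - 1): pole of order 1 at 1, modulus 1.
Denominator factor (ω + 2)^2: pole of order 2 at -2, modulus 2.
The radius of convergence is the smallest modulus among the singular points: 1.
At the order-2 pole -2 set g(ω) = (ω - (-2))^2*f(ω) = -3/(31*(ω - 1)).
Order-2 pole: residue = g'(a); g'(-2) = 1/93, so the residue is 1/93.
At the order-1 pole 1 set g(ω) = (ω - (1))*f(ω) = -3/(31*(ω + 2)**2).
Simple pole: residue = g(a) at a = 1, which is -1/93.
List the singular points by increasing real part (a conjugate pair: the negative imaginary part first).

Radius of convergence at 0: 1.
At -2: a pole of order 2; residue 1/93.
At 1: a pole of order 1; residue -1/93.


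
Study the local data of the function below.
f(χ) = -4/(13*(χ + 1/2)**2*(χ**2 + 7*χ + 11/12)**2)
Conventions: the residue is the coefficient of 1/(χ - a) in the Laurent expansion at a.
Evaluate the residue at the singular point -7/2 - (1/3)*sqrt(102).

The factor χ**2 + 7*χ + 11/12 splits as (χ - a)(χ - a') with a = -7/2 - (1/3)*sqrt(102), a' = -7/2 + (1/3)*sqrt(102). At the order-2 pole a set g(χ) = (χ - a)^2*f(χ) = [-4/(13*(χ + 1/2)**2)] / (χ - a')^2.
Order-2 pole: residue = g'(a); g'(-7/2 - (1/3)*sqrt(102)) = 648/4459 - (74223/5154604)*sqrt(102), so the residue is 648/4459 - (74223/5154604)*sqrt(102).

The residue is 648/4459 - (74223/5154604)*sqrt(102).


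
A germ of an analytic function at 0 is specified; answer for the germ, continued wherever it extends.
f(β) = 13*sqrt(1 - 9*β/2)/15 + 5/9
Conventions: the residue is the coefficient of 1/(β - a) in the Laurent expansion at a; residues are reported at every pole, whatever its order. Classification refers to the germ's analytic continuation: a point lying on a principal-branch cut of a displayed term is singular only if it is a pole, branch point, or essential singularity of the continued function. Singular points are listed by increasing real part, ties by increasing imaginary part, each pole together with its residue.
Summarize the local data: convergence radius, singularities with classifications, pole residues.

Radius of convergence at 0: 2/9.
At 2/9: an algebraic (square-root) branch point.

Branch term (13/15)*sqrt(1 - β/(2/9)): its argument vanishes at β = 2/9, a square-root branch point, modulus 2/9.
The radius of convergence is the smallest modulus among the singular points: 2/9.


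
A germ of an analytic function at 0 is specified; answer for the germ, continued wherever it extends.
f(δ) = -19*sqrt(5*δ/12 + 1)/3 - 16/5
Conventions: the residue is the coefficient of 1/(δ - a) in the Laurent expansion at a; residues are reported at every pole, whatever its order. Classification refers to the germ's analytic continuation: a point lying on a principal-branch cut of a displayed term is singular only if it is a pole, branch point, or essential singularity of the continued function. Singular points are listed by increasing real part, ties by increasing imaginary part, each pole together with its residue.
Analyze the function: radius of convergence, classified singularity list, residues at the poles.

Radius of convergence at 0: 12/5.
At -12/5: an algebraic (square-root) branch point.

Branch term (-19/3)*sqrt(1 - δ/(-12/5)): its argument vanishes at δ = -12/5, a square-root branch point, modulus 12/5.
The radius of convergence is the smallest modulus among the singular points: 12/5.


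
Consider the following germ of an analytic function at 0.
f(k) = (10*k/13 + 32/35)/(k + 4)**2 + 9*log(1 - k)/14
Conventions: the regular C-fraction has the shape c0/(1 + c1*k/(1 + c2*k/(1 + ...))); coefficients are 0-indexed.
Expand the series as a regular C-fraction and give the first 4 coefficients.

Taylor coefficients (expand at 0): a_0 = 2/35, a_1 = -2269/3640, a_2 = -2437/7280, a_3 = -12163/58240.
c0 = a_0 = 2/35. Peel one level at a time: if S = 1 + c*k/S' with S'(0) = 1, then c is the k-coefficient of S and S' = c*k/(S - 1).
S_1 = c0/f = 1 + (2269/208)*k + (5401809/43264)*k^2 + ...; c1 = 2269/208.
S_2 = c1*k/(S_1 - 1) = 1 + (-5401809/471952)*k + (-3841971/82373776)*k^2 + ...; c2 = -5401809/471952.
S_3 = c2*k/(S_2 - 1) = 1 + (-2378363/583652601)*k + ...; c3 = -2378363/583652601.

The regular C-fraction coefficients are [2/35, 2269/208, -5401809/471952, -2378363/583652601].


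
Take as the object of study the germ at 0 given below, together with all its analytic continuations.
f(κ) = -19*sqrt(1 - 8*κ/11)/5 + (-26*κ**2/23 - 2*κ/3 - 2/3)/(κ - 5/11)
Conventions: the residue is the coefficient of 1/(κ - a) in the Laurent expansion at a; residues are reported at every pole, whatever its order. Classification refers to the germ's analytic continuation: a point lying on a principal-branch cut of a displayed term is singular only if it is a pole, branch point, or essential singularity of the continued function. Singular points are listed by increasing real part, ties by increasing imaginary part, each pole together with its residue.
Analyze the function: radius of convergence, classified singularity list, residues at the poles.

Radius of convergence at 0: 5/11.
At 5/11: a pole of order 1; residue -10046/8349.
At 11/8: an algebraic (square-root) branch point.

Denominator factor (κ - 5/11): pole of order 1 at 5/11, modulus 5/11.
Branch term (-19/5)*sqrt(1 - κ/(11/8)): its argument vanishes at κ = 11/8, a square-root branch point, modulus 11/8.
The radius of convergence is the smallest modulus among the singular points: 5/11.
The branch term is analytic at 5/11 and contributes nothing to the residue; only the rational part matters.
At the order-1 pole 5/11 set g(κ) = (κ - (5/11))*(rational part) = -26*κ**2/23 - 2*κ/3 - 2/3.
Simple pole: residue = g(a) at a = 5/11, which is -10046/8349.
List the singular points by increasing real part (a conjugate pair: the negative imaginary part first).


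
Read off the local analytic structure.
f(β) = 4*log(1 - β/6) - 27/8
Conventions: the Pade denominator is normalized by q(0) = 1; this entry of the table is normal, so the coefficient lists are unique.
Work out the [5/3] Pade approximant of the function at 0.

The Pade approximant has numerator coefficients [-27/8, 149/384, 211/4032, -851/145152, 1/18144, 1/2177280]; denominator coefficients [1, -5/16, 5/168, -5/6048].

Taylor coefficients needed (expand at 0): a_0 = -27/8, a_1 = -2/3, a_2 = -1/18, a_3 = -1/162, a_4 = -1/1296, a_5 = -1/9720, a_6 = -1/69984, a_7 = -1/489888, a_8 = -1/3359232.
Write the denominator as Q(β) = 1 + q1*β + q2*β^2 + q3*β^3. Requiring Q*f - P = O(β^9) with deg P <= 5 kills the coefficients of β^6..β^8 in Q*f:
  β^6: a_6 + q1*a_5 + q2*a_4 + q3*a_3 = 0, i.e. -1/69984 + (-1/9720)*q1 + (-1/1296)*q2 + (-1/162)*q3 = 0.
  β^7: a_7 + q1*a_6 + q2*a_5 + q3*a_4 = 0, i.e. -1/489888 + (-1/69984)*q1 + (-1/9720)*q2 + (-1/1296)*q3 = 0.
  β^8: a_8 + q1*a_7 + q2*a_6 + q3*a_5 = 0, i.e. -1/3359232 + (-1/489888)*q1 + (-1/69984)*q2 + (-1/9720)*q3 = 0.
Solving this linear system: q1 = -5/16, q2 = 5/168, q3 = -5/6048.
The numerator is Q*f truncated at degree 5: P0 = a_0 = -27/8; P1 = a_1 + q1*a_0 = 149/384; P2 = a_2 + q1*a_1 + q2*a_0 = 211/4032; P3 = a_3 + q1*a_2 + q2*a_1 + q3*a_0 = -851/145152; P4 = a_4 + q1*a_3 + q2*a_2 + q3*a_1 = 1/18144; P5 = a_5 + q1*a_4 + q2*a_3 + q3*a_2 = 1/2177280.


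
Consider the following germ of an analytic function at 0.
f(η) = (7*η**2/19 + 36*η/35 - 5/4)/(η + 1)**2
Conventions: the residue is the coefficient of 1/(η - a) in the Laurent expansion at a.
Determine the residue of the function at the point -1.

At the order-2 pole -1 set g(η) = (η - (-1))^2*f(η) = 7*η**2/19 + 36*η/35 - 5/4.
Order-2 pole: residue = g'(a); g'(-1) = 194/665, so the residue is 194/665.

The residue is 194/665.


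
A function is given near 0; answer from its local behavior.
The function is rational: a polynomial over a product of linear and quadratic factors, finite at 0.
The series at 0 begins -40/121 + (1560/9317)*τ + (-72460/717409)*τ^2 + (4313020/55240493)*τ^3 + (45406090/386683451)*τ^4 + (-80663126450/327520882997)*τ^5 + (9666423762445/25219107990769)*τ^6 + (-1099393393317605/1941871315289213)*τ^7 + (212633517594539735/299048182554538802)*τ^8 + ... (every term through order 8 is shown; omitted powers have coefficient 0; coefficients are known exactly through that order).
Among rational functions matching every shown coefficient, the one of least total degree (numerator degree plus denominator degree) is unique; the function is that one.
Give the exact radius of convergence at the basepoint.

No rational of total degree below 6 reproduces all 9 coefficients; solving the [1/5] Pade equations on them gives f(τ) = (-6*τ/5 - 22/25)/((τ + 11/10)**3*(τ**2 - 12*τ/7 + 2)), whose expansion matches every shown term.
Denominator factor (τ**2 - 12*τ/7 + 2): discriminant -248/49, complex-conjugate roots (6/7) + ((1/7)*sqrt(62))*i and (6/7) - ((1/7)*sqrt(62))*i; poles of order 1, moduli sqrt(2) and sqrt(2).
Denominator factor (τ + 11/10)^3: pole of order 3 at -11/10, modulus 11/10.
The radius of convergence is the smallest modulus among the singular points: 11/10.

The radius of convergence is 11/10.


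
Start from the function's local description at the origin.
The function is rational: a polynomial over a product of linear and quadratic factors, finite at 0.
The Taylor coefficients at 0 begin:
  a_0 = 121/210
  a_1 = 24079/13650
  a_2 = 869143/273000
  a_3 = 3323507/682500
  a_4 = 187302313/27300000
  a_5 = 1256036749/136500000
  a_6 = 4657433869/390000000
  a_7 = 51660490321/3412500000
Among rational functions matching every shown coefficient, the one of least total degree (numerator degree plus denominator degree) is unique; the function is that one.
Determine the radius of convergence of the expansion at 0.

The radius of convergence is 10/11.

No rational of total degree below 3 reproduces all 8 coefficients; solving the [1/2] Pade equations on them gives f(n) = (16*n/39 + 10/21)/(n - 10/11)**2, whose expansion matches every shown term.
Denominator factor (n - 10/11)^2: pole of order 2 at 10/11, modulus 10/11.
The radius of convergence is the smallest modulus among the singular points: 10/11.


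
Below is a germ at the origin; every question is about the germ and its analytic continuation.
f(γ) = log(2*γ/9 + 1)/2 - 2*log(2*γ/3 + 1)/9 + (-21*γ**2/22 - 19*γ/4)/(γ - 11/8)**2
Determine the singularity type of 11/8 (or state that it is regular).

The point is a pole of order 2.

The denominator factor γ - 11/8 vanishes at 11/8 and appears to the power 2; the numerator there equals -1067/128, nonzero, and no other factor vanishes.
The branch terms are analytic at this point.
Hence a pole whose order is the multiplicity, 2.


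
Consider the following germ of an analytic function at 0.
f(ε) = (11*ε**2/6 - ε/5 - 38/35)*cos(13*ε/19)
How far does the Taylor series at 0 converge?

The radius of convergence is infinite.

The factor cos(13*ε/19) is entire and contributes no finite singular point.
The polynomial part has no poles.
No finite singular points: the Taylor series at 0 converges everywhere.


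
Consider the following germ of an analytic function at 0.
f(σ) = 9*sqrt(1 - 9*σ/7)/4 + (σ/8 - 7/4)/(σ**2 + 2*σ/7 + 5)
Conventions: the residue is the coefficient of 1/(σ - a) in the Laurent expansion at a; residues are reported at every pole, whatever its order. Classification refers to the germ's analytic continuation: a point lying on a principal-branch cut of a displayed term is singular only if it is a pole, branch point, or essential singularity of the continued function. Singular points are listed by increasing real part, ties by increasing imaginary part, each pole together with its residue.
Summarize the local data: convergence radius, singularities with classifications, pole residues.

Radius of convergence at 0: 7/9.
At (-1/7) - ((2/7)*sqrt(61))*i: a pole of order 1; residue (1/16) - ((99/1952)*sqrt(61))*i.
At (-1/7) + ((2/7)*sqrt(61))*i: a pole of order 1; residue (1/16) + ((99/1952)*sqrt(61))*i.
At 7/9: an algebraic (square-root) branch point.

Denominator factor (σ**2 + 2*σ/7 + 5): discriminant -976/49, complex-conjugate roots (-1/7) + ((2/7)*sqrt(61))*i and (-1/7) - ((2/7)*sqrt(61))*i; poles of order 1, moduli sqrt(5) and sqrt(5).
Branch term (9/4)*sqrt(1 - σ/(7/9)): its argument vanishes at σ = 7/9, a square-root branch point, modulus 7/9.
The radius of convergence is the smallest modulus among the singular points: 7/9.
The branch term is analytic at (-1/7) - ((2/7)*sqrt(61))*i and contributes nothing to the residue; only the rational part matters.
The factor σ**2 + 2*σ/7 + 5 splits as (σ - a)(σ - a') with a = (-1/7) - ((2/7)*sqrt(61))*i, a' = (-1/7) + ((2/7)*sqrt(61))*i. At the order-1 pole a set g(σ) = (σ - a)*(rational part) = [σ/8 - 7/4] / (σ - a').
Simple pole: residue = g(a) at a = (-1/7) - ((2/7)*sqrt(61))*i, which is (1/16) - ((99/1952)*sqrt(61))*i.
The branch term is analytic at (-1/7) + ((2/7)*sqrt(61))*i and contributes nothing to the residue; only the rational part matters.
The factor σ**2 + 2*σ/7 + 5 splits as (σ - a)(σ - a') with a = (-1/7) + ((2/7)*sqrt(61))*i, a' = (-1/7) - ((2/7)*sqrt(61))*i. At the order-1 pole a set g(σ) = (σ - a)*(rational part) = [σ/8 - 7/4] / (σ - a').
Simple pole: residue = g(a) at a = (-1/7) + ((2/7)*sqrt(61))*i, which is (1/16) + ((99/1952)*sqrt(61))*i.
List the singular points by increasing real part (a conjugate pair: the negative imaginary part first).


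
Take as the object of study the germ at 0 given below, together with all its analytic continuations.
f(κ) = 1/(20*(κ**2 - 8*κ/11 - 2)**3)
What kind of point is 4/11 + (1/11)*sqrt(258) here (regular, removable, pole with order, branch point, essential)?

The point is a pole of order 3.

The denominator factor κ**2 - 8*κ/11 - 2 vanishes at 4/11 + (1/11)*sqrt(258) and appears to the power 3; the numerator there equals 1/20, nonzero, and no other factor vanishes.
Hence a pole whose order is the multiplicity, 3.


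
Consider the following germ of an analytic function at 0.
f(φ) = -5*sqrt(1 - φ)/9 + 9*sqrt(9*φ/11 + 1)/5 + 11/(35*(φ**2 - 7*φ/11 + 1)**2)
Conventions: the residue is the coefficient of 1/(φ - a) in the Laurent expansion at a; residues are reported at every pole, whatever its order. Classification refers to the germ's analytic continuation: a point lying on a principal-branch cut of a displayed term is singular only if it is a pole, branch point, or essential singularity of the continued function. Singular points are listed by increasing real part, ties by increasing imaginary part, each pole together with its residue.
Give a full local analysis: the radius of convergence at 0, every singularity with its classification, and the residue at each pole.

Radius of convergence at 0: 1.
At -11/9: an algebraic (square-root) branch point.
At (7/22) - ((1/22)*sqrt(435))*i: a pole of order 2; residue ((29282/6622875)*sqrt(435))*i.
At (7/22) + ((1/22)*sqrt(435))*i: a pole of order 2; residue -((29282/6622875)*sqrt(435))*i.
At 1: an algebraic (square-root) branch point.

Denominator factor (φ**2 - 7*φ/11 + 1)^2: discriminant -435/121, complex-conjugate roots (7/22) + ((1/22)*sqrt(435))*i and (7/22) - ((1/22)*sqrt(435))*i; poles of order 2, moduli 1 and 1.
Branch term (9/5)*sqrt(1 - φ/(-11/9)): its argument vanishes at φ = -11/9, a square-root branch point, modulus 11/9.
Branch term (-5/9)*sqrt(1 - φ/(1)): its argument vanishes at φ = 1, a square-root branch point, modulus 1.
The radius of convergence is the smallest modulus among the singular points: 1.
The branch terms are analytic at (7/22) - ((1/22)*sqrt(435))*i and contribute nothing to the residue; only the rational part matters.
The factor φ**2 - 7*φ/11 + 1 splits as (φ - a)(φ - a') with a = (7/22) - ((1/22)*sqrt(435))*i, a' = (7/22) + ((1/22)*sqrt(435))*i. At the order-2 pole a set g(φ) = (φ - a)^2*(rational part) = [11/35] / (φ - a')^2.
Order-2 pole: residue = g'(a); g'((7/22) - ((1/22)*sqrt(435))*i) = ((29282/6622875)*sqrt(435))*i, so the residue is ((29282/6622875)*sqrt(435))*i.
The branch terms are analytic at (7/22) + ((1/22)*sqrt(435))*i and contribute nothing to the residue; only the rational part matters.
The factor φ**2 - 7*φ/11 + 1 splits as (φ - a)(φ - a') with a = (7/22) + ((1/22)*sqrt(435))*i, a' = (7/22) - ((1/22)*sqrt(435))*i. At the order-2 pole a set g(φ) = (φ - a)^2*(rational part) = [11/35] / (φ - a')^2.
Order-2 pole: residue = g'(a); g'((7/22) + ((1/22)*sqrt(435))*i) = -((29282/6622875)*sqrt(435))*i, so the residue is -((29282/6622875)*sqrt(435))*i.
List the singular points by increasing real part (a conjugate pair: the negative imaginary part first).


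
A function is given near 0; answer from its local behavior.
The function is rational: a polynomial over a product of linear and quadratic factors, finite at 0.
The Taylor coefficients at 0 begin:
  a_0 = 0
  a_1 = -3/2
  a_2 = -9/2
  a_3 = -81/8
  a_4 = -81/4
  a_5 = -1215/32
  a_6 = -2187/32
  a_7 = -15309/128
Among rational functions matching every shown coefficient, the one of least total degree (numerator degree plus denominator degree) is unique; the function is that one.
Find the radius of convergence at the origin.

The radius of convergence is 2/3.

No rational of total degree below 3 reproduces all 8 coefficients; solving the [1/2] Pade equations on them gives f(σ) = -2*σ/(3*(σ - 2/3)**2), whose expansion matches every shown term.
Denominator factor (σ - 2/3)^2: pole of order 2 at 2/3, modulus 2/3.
The radius of convergence is the smallest modulus among the singular points: 2/3.


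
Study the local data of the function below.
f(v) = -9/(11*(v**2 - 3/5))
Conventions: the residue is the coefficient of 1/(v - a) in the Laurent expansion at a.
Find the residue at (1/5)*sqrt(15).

The residue is -(3/22)*sqrt(15).

The factor v**2 - 3/5 splits as (v - a)(v - a') with a = (1/5)*sqrt(15), a' = -(1/5)*sqrt(15). At the order-1 pole a set g(v) = (v - a)*f(v) = [-9/11] / (v - a').
Simple pole: residue = g(a) at a = (1/5)*sqrt(15), which is -(3/22)*sqrt(15).


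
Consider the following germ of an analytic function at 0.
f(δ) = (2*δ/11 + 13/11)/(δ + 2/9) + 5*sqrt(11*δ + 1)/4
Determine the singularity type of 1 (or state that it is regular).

The point is a regular point.

Denominator factors: δ + 2/9 = 11/9 at δ = 1 — none vanishes.
Branch term sqrt(1 - δ/(-1/11)): argument at 1 is 12, nonzero, so 1 is not its branch point (a point on a principal cut is still regular for the continued germ).
So the germ continues analytically to 1.


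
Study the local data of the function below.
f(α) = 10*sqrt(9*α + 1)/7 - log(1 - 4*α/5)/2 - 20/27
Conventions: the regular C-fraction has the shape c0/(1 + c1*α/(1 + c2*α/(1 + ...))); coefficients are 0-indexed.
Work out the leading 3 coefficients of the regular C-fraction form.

Taylor coefficients (expand at 0): a_0 = 130/189, a_1 = 239/35, a_2 = -10013/700.
c0 = a_0 = 130/189. Peel one level at a time: if S = 1 + c*α/S' with S'(0) = 1, then c is the α-coefficient of S and S' = c*α/(S - 1).
S_1 = c0/f = 1 + (-6453/650)*α + (100855233/845000)*α^2 + ...; c1 = -6453/650.
S_2 = c1*α/(S_1 - 1) = 1 + (3735379/310700)*α + ...; c2 = 3735379/310700.

The regular C-fraction coefficients are [130/189, -6453/650, 3735379/310700].


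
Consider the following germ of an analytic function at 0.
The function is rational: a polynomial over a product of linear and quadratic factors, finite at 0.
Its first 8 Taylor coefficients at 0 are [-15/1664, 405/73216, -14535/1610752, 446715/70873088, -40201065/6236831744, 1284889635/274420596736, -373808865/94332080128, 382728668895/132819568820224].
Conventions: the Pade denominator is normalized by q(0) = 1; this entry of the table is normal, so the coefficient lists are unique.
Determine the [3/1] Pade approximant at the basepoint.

The Pade approximant has numerator coefficients [-15/1664, -1786495/484543488, -23927355/7106637824, -457318265/156346032128]; denominator coefficients [1, 893357/873576].

Taylor coefficients needed (read off): a_0 = -15/1664, a_1 = 405/73216, a_2 = -14535/1610752, a_3 = 446715/70873088, a_4 = -40201065/6236831744.
Write the denominator as Q(ψ) = 1 + q1*ψ. Requiring Q*f - P = O(ψ^5) with deg P <= 3 kills the coefficients of ψ^4..ψ^4 in Q*f:
  ψ^4: a_4 + q1*a_3 = 0, i.e. -40201065/6236831744 + (446715/70873088)*q1 = 0.
Solving this linear system: q1 = 893357/873576.
The numerator is Q*f truncated at degree 3: P0 = a_0 = -15/1664; P1 = a_1 + q1*a_0 = -1786495/484543488; P2 = a_2 + q1*a_1 = -23927355/7106637824; P3 = a_3 + q1*a_2 = -457318265/156346032128.


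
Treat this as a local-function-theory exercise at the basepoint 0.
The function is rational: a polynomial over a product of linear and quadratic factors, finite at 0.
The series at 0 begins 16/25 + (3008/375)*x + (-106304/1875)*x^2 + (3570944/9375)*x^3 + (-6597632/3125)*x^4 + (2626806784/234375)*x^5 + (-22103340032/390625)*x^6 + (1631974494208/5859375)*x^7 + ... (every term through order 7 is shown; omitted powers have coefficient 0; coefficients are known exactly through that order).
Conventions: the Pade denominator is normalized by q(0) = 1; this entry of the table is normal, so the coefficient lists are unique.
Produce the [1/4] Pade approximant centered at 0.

Taylor coefficients needed (read off): a_0 = 16/25, a_1 = 3008/375, a_2 = -106304/1875, a_3 = 3570944/9375, a_4 = -6597632/3125, a_5 = 2626806784/234375.
Write the denominator as Q(x) = 1 + q1*x + q2*x^2 + q3*x^3 + q4*x^4. Requiring Q*f - P = O(x^6) with deg P <= 1 kills the coefficients of x^2..x^5 in Q*f:
  x^2: a_2 + q1*a_1 + q2*a_0 = 0, i.e. -106304/1875 + (3008/375)*q1 + (16/25)*q2 = 0.
  x^3: a_3 + q1*a_2 + q2*a_1 + q3*a_0 = 0, i.e. 3570944/9375 + (-106304/1875)*q1 + (3008/375)*q2 + (16/25)*q3 = 0.
  x^4: a_4 + q1*a_3 + q2*a_2 + q3*a_1 + q4*a_0 = 0, i.e. -6597632/3125 + (3570944/9375)*q1 + (-106304/1875)*q2 + (3008/375)*q3 + (16/25)*q4 = 0.
  x^5: a_5 + q1*a_4 + q2*a_3 + q3*a_2 + q4*a_1 = 0, i.e. 2626806784/234375 + (-6597632/3125)*q1 + (3570944/9375)*q2 + (-106304/1875)*q3 + (3008/375)*q4 = 0.
Solving this linear system: q1 = 79597052/11705425, q2 = 196640988/58527125, q3 = -10206135632/292635625, q4 = -3952400112/292635625.
The numerator is Q*f truncated at degree 1: P0 = a_0 = 16/25; P1 = a_1 + q1*a_0 = 10862642176/877906875.

The Pade approximant has numerator coefficients [16/25, 10862642176/877906875]; denominator coefficients [1, 79597052/11705425, 196640988/58527125, -10206135632/292635625, -3952400112/292635625].


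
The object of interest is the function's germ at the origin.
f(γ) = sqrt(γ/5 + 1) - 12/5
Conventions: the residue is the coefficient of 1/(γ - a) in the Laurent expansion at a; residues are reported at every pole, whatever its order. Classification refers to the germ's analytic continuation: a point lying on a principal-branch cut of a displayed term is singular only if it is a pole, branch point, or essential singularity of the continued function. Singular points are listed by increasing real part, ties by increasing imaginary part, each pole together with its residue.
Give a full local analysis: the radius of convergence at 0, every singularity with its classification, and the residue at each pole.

Radius of convergence at 0: 5.
At -5: an algebraic (square-root) branch point.

Branch term (1)*sqrt(1 - γ/(-5)): its argument vanishes at γ = -5, a square-root branch point, modulus 5.
The radius of convergence is the smallest modulus among the singular points: 5.


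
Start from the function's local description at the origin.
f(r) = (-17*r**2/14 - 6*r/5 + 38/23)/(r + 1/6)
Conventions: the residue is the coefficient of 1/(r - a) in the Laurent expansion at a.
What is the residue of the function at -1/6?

The residue is 105397/57960.

At the order-1 pole -1/6 set g(r) = (r - (-1/6))*f(r) = -17*r**2/14 - 6*r/5 + 38/23.
Simple pole: residue = g(a) at a = -1/6, which is 105397/57960.


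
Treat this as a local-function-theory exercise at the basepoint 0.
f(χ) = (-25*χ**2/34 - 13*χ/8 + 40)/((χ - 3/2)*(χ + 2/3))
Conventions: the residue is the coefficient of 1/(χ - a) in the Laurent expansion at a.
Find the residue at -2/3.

The residue is -24943/1326.

At the order-1 pole -2/3 set g(χ) = (χ - (-2/3))*f(χ) = (-25*χ**2/34 - 13*χ/8 + 40)/(χ - 3/2).
Simple pole: residue = g(a) at a = -2/3, which is -24943/1326.


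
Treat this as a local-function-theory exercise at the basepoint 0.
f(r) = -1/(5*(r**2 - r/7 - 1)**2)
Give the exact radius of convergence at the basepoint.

Denominator factor (r**2 - r/7 - 1)^2: discriminant 197/49, real irrational roots 1/14 + (1/14)*sqrt(197) and 1/14 - (1/14)*sqrt(197); poles of order 2, moduli 1/14 + (1/14)*sqrt(197) and -1/14 + (1/14)*sqrt(197).
The radius of convergence is the smallest modulus among the singular points: -1/14 + (1/14)*sqrt(197).

The radius of convergence is -1/14 + (1/14)*sqrt(197).


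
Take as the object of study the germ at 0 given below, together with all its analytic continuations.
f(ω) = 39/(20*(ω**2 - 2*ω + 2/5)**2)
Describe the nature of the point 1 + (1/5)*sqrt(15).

The point is a pole of order 2.

The denominator factor ω**2 - 2*ω + 2/5 vanishes at 1 + (1/5)*sqrt(15) and appears to the power 2; the numerator there equals 39/20, nonzero, and no other factor vanishes.
Hence a pole whose order is the multiplicity, 2.


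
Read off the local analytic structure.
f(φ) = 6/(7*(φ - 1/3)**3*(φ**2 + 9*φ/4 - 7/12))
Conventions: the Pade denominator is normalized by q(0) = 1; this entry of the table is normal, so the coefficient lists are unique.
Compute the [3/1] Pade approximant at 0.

The Pade approximant has numerator coefficients [1944/49, 1724652/6209, 51759000/43463, 140648400/43463]; denominator coefficients [1, -218153/37254].

Taylor coefficients needed (expand at 0): a_0 = 1944/49, a_1 = 174960/343, a_2 = 10031040/2401, a_3 = 465568560/16807, a_4 = 19084024440/117649.
Write the denominator as Q(φ) = 1 + q1*φ. Requiring Q*f - P = O(φ^5) with deg P <= 3 kills the coefficients of φ^4..φ^4 in Q*f:
  φ^4: a_4 + q1*a_3 = 0, i.e. 19084024440/117649 + (465568560/16807)*q1 = 0.
Solving this linear system: q1 = -218153/37254.
The numerator is Q*f truncated at degree 3: P0 = a_0 = 1944/49; P1 = a_1 + q1*a_0 = 1724652/6209; P2 = a_2 + q1*a_1 = 51759000/43463; P3 = a_3 + q1*a_2 = 140648400/43463.


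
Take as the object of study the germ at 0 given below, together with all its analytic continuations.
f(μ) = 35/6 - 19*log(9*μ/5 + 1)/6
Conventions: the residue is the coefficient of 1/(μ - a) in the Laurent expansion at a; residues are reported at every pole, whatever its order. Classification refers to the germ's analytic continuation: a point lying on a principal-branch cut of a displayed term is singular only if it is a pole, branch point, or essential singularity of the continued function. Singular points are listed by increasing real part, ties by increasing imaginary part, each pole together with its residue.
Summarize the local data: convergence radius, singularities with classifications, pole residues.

Radius of convergence at 0: 5/9.
At -5/9: a logarithmic branch point.

Branch term (-19/6)*log(1 - μ/(-5/9)): its argument vanishes at μ = -5/9, a logarithmic branch point, modulus 5/9.
The radius of convergence is the smallest modulus among the singular points: 5/9.


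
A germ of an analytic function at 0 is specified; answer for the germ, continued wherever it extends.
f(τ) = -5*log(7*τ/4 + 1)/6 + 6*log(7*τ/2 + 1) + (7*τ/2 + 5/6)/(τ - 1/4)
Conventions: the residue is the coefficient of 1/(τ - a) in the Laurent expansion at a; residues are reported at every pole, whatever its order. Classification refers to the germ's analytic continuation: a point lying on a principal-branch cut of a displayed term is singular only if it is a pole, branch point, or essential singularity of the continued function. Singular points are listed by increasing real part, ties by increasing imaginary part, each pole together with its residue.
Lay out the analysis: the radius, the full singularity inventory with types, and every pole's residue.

Denominator factor (τ - 1/4): pole of order 1 at 1/4, modulus 1/4.
Branch term (6)*log(1 - τ/(-2/7)): its argument vanishes at τ = -2/7, a logarithmic branch point, modulus 2/7.
Branch term (-5/6)*log(1 - τ/(-4/7)): its argument vanishes at τ = -4/7, a logarithmic branch point, modulus 4/7.
The radius of convergence is the smallest modulus among the singular points: 1/4.
The branch terms are analytic at 1/4 and contribute nothing to the residue; only the rational part matters.
At the order-1 pole 1/4 set g(τ) = (τ - (1/4))*(rational part) = 7*τ/2 + 5/6.
Simple pole: residue = g(a) at a = 1/4, which is 41/24.
List the singular points by increasing real part (a conjugate pair: the negative imaginary part first).

Radius of convergence at 0: 1/4.
At -4/7: a logarithmic branch point.
At -2/7: a logarithmic branch point.
At 1/4: a pole of order 1; residue 41/24.


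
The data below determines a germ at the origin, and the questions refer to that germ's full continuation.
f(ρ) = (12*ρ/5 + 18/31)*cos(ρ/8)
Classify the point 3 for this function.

The point is a regular point.

There is no denominator, hence no pole anywhere.
The factor cos(ρ/8) is entire.
So the germ continues analytically to 3.


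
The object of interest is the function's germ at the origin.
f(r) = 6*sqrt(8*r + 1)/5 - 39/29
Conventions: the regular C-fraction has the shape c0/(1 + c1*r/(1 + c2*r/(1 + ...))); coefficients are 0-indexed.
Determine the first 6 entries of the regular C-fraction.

The regular C-fraction coefficients are [-21/145, 232/7, -218/7, -14/109, 450/109, 218/225].

Taylor coefficients (expand at 0): a_0 = -21/145, a_1 = 24/5, a_2 = -48/5, a_3 = 192/5, a_4 = -192, a_5 = 5376/5.
c0 = a_0 = -21/145. Peel one level at a time: if S = 1 + c*r/S' with S'(0) = 1, then c is the r-coefficient of S and S' = c*r/(S - 1).
S_1 = c0/f = 1 + (232/7)*r + (50576/49)*r^2 + ...; c1 = 232/7.
S_2 = c1*r/(S_1 - 1) = 1 + (-218/7)*r + (-4)*r^2 + ...; c2 = -218/7.
S_3 = c2*r/(S_2 - 1) = 1 + (-14/109)*r + (6300/11881)*r^2 + ...; c3 = -14/109.
S_4 = c3*r/(S_3 - 1) = 1 + (450/109)*r + (-4)*r^2 + ...; c4 = 450/109.
S_5 = c4*r/(S_4 - 1) = 1 + (218/225)*r + ...; c5 = 218/225.


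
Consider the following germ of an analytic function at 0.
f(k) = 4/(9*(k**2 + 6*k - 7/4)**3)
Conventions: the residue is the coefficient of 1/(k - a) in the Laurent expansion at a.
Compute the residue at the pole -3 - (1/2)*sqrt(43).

The factor k**2 + 6*k - 7/4 splits as (k - a)(k - a') with a = -3 - (1/2)*sqrt(43), a' = -3 + (1/2)*sqrt(43). At the order-3 pole a set g(k) = (k - a)^3*f(k) = [4/9] / (k - a')^3.
Order-3 pole: residue = g''(a)/2; g''(-3 - (1/2)*sqrt(43)) = -(16/238521)*sqrt(43), so the residue is -(8/238521)*sqrt(43).

The residue is -(8/238521)*sqrt(43).


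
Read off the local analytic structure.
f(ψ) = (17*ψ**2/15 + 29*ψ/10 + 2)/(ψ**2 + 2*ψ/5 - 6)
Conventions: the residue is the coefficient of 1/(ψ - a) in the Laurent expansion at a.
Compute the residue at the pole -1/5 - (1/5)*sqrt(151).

The residue is 367/300 - (6233/45300)*sqrt(151).

The factor ψ**2 + 2*ψ/5 - 6 splits as (ψ - a)(ψ - a') with a = -1/5 - (1/5)*sqrt(151), a' = -1/5 + (1/5)*sqrt(151). At the order-1 pole a set g(ψ) = (ψ - a)*f(ψ) = [17*ψ**2/15 + 29*ψ/10 + 2] / (ψ - a').
Simple pole: residue = g(a) at a = -1/5 - (1/5)*sqrt(151), which is 367/300 - (6233/45300)*sqrt(151).


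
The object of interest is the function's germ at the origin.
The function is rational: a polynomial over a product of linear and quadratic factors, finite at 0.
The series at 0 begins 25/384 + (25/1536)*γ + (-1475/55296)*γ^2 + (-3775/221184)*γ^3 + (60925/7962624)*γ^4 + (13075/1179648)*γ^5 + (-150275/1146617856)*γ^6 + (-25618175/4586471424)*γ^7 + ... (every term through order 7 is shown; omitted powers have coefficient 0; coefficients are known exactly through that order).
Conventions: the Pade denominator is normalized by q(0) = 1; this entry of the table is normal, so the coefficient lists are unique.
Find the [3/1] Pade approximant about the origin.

The Pade approximant has numerator coefficients [25/384, 23725/521856, -20225/1043712, -136325/4696704]; denominator coefficients [1, 2437/5436].

Taylor coefficients needed (read off): a_0 = 25/384, a_1 = 25/1536, a_2 = -1475/55296, a_3 = -3775/221184, a_4 = 60925/7962624.
Write the denominator as Q(γ) = 1 + q1*γ. Requiring Q*f - P = O(γ^5) with deg P <= 3 kills the coefficients of γ^4..γ^4 in Q*f:
  γ^4: a_4 + q1*a_3 = 0, i.e. 60925/7962624 + (-3775/221184)*q1 = 0.
Solving this linear system: q1 = 2437/5436.
The numerator is Q*f truncated at degree 3: P0 = a_0 = 25/384; P1 = a_1 + q1*a_0 = 23725/521856; P2 = a_2 + q1*a_1 = -20225/1043712; P3 = a_3 + q1*a_2 = -136325/4696704.


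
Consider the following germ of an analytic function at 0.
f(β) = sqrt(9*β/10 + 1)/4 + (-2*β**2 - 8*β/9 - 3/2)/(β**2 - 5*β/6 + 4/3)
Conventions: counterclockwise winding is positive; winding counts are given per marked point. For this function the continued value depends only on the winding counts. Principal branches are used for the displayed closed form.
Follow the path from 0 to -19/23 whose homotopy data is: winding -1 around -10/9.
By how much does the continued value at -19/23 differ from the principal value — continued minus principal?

Continued minus principal equals -(1/460)*sqrt(13570).

The rational part is single-valued and drops out of the difference; each branch term changes only by its own monodromy.
(1/4)*sqrt(1 - β/(-10/9)): winding -1 is odd, the square root flips sign, contributing -2*(1/4)*sqrt(1 - (-19/23)/(-10/9)) = -2*(1/4)*sqrt(59/230) = -(1/460)*sqrt(13570).
Summing the contributions at β = -19/23 gives -(1/460)*sqrt(13570).


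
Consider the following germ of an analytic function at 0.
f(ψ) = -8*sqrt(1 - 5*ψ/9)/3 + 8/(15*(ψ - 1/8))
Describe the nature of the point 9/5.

The point is an algebraic (square-root) branch point.

The term (-8/3)*sqrt(1 - ψ/(9/5)) has argument 1 - 9/5/(9/5) = 0 at 9/5: a square-root (algebraic, two-sheeted) branch point; the remaining terms are analytic or single-valued there.


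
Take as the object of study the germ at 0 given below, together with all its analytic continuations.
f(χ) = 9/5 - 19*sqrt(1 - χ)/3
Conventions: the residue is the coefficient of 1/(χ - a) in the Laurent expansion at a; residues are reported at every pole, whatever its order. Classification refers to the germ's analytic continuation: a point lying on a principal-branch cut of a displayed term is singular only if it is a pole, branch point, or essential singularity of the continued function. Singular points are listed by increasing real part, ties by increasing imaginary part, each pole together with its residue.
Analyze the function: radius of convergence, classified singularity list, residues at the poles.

Branch term (-19/3)*sqrt(1 - χ/(1)): its argument vanishes at χ = 1, a square-root branch point, modulus 1.
The radius of convergence is the smallest modulus among the singular points: 1.

Radius of convergence at 0: 1.
At 1: an algebraic (square-root) branch point.


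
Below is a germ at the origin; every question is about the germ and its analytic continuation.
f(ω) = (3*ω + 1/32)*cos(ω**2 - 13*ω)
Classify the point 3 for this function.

The point is a regular point.

There is no denominator, hence no pole anywhere.
The factor cos(ω**2 - 13*ω) is entire.
So the germ continues analytically to 3.


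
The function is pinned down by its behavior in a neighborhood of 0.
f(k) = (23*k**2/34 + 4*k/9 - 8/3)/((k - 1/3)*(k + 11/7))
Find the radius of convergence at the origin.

The radius of convergence is 1/3.

Denominator factor (k + 11/7): pole of order 1 at -11/7, modulus 11/7.
Denominator factor (k - 1/3): pole of order 1 at 1/3, modulus 1/3.
The radius of convergence is the smallest modulus among the singular points: 1/3.


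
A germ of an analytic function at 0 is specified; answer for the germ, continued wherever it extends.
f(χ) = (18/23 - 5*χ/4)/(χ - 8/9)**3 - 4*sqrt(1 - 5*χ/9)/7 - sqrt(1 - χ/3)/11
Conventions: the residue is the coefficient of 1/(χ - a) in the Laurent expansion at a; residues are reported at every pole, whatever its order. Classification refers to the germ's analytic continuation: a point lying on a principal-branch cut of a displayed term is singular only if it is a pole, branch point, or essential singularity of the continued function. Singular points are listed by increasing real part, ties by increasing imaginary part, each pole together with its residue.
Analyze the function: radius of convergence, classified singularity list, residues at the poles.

Denominator factor (χ - 8/9)^3: pole of order 3 at 8/9, modulus 8/9.
Branch term (-4/7)*sqrt(1 - χ/(9/5)): its argument vanishes at χ = 9/5, a square-root branch point, modulus 9/5.
Branch term (-1/11)*sqrt(1 - χ/(3)): its argument vanishes at χ = 3, a square-root branch point, modulus 3.
The radius of convergence is the smallest modulus among the singular points: 8/9.
The branch terms are analytic at 8/9 and contribute nothing to the residue; only the rational part matters.
At the order-3 pole 8/9 set g(χ) = (χ - (8/9))^3*(rational part) = 18/23 - 5*χ/4.
Order-3 pole: residue = g''(a)/2; g''(8/9) = 0, so the residue is 0.
List the singular points by increasing real part (a conjugate pair: the negative imaginary part first).

Radius of convergence at 0: 8/9.
At 8/9: a pole of order 3; residue 0.
At 9/5: an algebraic (square-root) branch point.
At 3: an algebraic (square-root) branch point.
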